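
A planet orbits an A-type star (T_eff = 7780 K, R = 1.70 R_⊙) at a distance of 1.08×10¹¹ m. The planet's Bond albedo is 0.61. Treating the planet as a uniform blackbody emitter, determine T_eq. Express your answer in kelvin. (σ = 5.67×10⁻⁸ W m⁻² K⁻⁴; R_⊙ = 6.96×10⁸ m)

R_⋆ = 1.70 × 6.96×10⁸ = 1.18×10⁹ m.
L = 4πR_⋆²σT_⋆⁴ = 4π(1.18×10⁹)² × 5.67×10⁻⁸ × (7780)⁴ = 3.65×10²⁷ W.
S = L/(4πd²) = 2.49×10⁴ W m⁻².
Energy balance: absorbed = emitted ⇒ πR²·S(1−A) = 4πR²·σT_eq⁴, so T_eq⁴ = S(1−A)/(4σ).
T_eq = [2.49×10⁴ × 0.39 / (4 × 5.67×10⁻⁸)]^(1/4) = (4.29×10¹⁰)^(1/4) = 455 K.

T_eq ≈ 455 K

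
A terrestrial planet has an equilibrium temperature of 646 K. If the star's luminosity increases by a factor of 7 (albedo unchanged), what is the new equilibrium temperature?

T_eq ≈ 1050 K

T_eq ∝ L^(1/4) · d^(−1/2).
T′ = 646 × 7^(1/4) = 1050 K.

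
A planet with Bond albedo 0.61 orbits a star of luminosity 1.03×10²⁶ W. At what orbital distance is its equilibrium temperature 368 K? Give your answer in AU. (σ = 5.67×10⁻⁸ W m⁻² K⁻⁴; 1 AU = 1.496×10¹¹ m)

From T_eq⁴ = L(1−A)/(16πσd²): d = √[L(1−A)/(16πσT_eq⁴)].
d = √[1.03×10²⁶ × 0.39 / (16π × 5.67×10⁻⁸ × (368)⁴)] = 2.77×10¹⁰ m = 0.185 AU.

d ≈ 0.185 AU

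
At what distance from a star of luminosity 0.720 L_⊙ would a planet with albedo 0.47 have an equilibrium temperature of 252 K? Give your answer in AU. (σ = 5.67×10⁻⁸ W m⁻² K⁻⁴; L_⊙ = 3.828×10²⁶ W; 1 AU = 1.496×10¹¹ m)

L = 0.720 × 3.828×10²⁶ = 2.76×10²⁶ W.
From T_eq⁴ = L(1−A)/(16πσd²): d = √[L(1−A)/(16πσT_eq⁴)].
d = √[2.76×10²⁶ × 0.53 / (16π × 5.67×10⁻⁸ × (252)⁴)] = 1.13×10¹¹ m = 0.754 AU.

d ≈ 0.754 AU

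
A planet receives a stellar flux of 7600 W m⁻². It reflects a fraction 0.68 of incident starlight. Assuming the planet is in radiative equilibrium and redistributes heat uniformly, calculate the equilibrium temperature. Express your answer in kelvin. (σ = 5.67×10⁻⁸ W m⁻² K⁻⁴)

T_eq ≈ 322 K

Energy balance: absorbed = emitted ⇒ πR²·S(1−A) = 4πR²·σT_eq⁴, so T_eq⁴ = S(1−A)/(4σ).
T_eq = [7600 × 0.32 / (4 × 5.67×10⁻⁸)]^(1/4) = (1.07×10¹⁰)^(1/4) = 322 K.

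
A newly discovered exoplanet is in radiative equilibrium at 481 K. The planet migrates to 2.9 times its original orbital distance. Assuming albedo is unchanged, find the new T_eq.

T_eq ∝ L^(1/4) · d^(−1/2).
T′ = 481 / 2.9^(1/2) = 282 K.

T_eq ≈ 282 K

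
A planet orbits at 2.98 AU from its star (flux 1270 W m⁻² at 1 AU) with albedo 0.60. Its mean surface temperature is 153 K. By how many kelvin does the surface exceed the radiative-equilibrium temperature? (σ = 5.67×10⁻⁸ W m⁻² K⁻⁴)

S = 1270/2.98² = 143.0 W m⁻².
T_eq = [S(1−A)/(4σ)]^(1/4) = [143.0×0.40/(4×5.67×10⁻⁸)]^(1/4) = 126.0 K.
ΔT = T_surf − T_eq = 153 − 126.0.

ΔT ≈ 27.0 K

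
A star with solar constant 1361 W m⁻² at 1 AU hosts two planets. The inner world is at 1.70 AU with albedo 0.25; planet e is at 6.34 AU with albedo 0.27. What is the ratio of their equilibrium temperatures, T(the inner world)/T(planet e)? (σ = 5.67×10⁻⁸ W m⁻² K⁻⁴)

T_eq = [S₀(1−A)/(4σd²)]^(1/4), so T ∝ (1−A)^(1/4) / √d.
T₁ = [1361×0.75/(4×5.67×10⁻⁸×1.70²)]^(1/4) = 198.65 K.
T₂ = [1361×0.73/(4×5.67×10⁻⁸×6.34²)]^(1/4) = 102.17 K.

T₁/T₂ ≈ 1.944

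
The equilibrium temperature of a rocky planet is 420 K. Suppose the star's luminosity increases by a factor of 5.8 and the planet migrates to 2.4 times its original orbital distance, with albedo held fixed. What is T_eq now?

T_eq ≈ 421 K

T_eq ∝ L^(1/4) · d^(−1/2).
T′ = 420 × 5.8^(1/4) / 2.4^(1/2) = 421 K.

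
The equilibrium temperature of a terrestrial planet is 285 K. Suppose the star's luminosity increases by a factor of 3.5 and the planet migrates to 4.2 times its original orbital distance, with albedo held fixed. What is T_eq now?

T_eq ∝ L^(1/4) · d^(−1/2).
T′ = 285 × 3.5^(1/4) / 4.2^(1/2) = 190 K.

T_eq ≈ 190 K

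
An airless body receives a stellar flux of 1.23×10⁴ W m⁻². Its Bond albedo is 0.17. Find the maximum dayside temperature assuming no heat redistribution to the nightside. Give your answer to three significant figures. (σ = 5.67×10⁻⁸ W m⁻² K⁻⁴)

T_ss ≈ 651 K

With no redistribution each surface element balances locally: S(1−A) = σT⁴.
T = [1.23×10⁴ × 0.83 / 5.67×10⁻⁸]^(1/4) = (1.80×10¹¹)^(1/4) = 651 K.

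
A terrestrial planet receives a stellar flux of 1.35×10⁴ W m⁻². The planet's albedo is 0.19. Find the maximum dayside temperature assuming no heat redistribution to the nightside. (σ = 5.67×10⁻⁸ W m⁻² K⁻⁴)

T_ss ≈ 663 K

With no redistribution each surface element balances locally: S(1−A) = σT⁴.
T = [1.35×10⁴ × 0.81 / 5.67×10⁻⁸]^(1/4) = (1.93×10¹¹)^(1/4) = 663 K.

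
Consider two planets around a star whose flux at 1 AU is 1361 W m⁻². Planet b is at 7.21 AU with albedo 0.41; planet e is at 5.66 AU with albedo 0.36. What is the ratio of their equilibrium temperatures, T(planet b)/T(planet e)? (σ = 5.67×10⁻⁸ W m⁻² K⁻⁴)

T_eq = [S₀(1−A)/(4σd²)]^(1/4), so T ∝ (1−A)^(1/4) / √d.
T₁ = [1361×0.59/(4×5.67×10⁻⁸×7.21²)]^(1/4) = 90.84 K.
T₂ = [1361×0.64/(4×5.67×10⁻⁸×5.66²)]^(1/4) = 104.64 K.

T₁/T₂ ≈ 0.868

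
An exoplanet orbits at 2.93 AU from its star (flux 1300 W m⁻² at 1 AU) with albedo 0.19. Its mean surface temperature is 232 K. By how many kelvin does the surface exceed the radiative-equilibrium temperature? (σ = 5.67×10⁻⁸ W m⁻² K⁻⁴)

ΔT ≈ 79.5 K

S = 1300/2.93² = 151.4 W m⁻².
T_eq = [S(1−A)/(4σ)]^(1/4) = [151.4×0.81/(4×5.67×10⁻⁸)]^(1/4) = 152.5 K.
ΔT = T_surf − T_eq = 232 − 152.5.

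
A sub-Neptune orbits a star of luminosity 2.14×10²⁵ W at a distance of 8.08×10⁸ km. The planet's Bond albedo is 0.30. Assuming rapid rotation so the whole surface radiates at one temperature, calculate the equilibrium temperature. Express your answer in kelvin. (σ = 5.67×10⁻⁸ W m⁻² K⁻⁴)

d = 8.08×10⁸ km = 8.08×10¹¹ m.
Flux: S = L/(4πd²) = 2.14×10²⁵/(4π×(8.08×10¹¹)²) = 2.61 W m⁻².
Energy balance: absorbed = emitted ⇒ πR²·S(1−A) = 4πR²·σT_eq⁴, so T_eq⁴ = S(1−A)/(4σ).
T_eq = [2.61 × 0.70 / (4 × 5.67×10⁻⁸)]^(1/4) = (8.05×10⁶)^(1/4) = 53.3 K.

T_eq ≈ 53.3 K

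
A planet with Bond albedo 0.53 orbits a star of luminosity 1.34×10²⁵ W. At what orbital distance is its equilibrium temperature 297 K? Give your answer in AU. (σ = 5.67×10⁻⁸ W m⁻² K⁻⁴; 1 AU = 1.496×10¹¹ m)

d ≈ 0.113 AU

From T_eq⁴ = L(1−A)/(16πσd²): d = √[L(1−A)/(16πσT_eq⁴)].
d = √[1.34×10²⁵ × 0.47 / (16π × 5.67×10⁻⁸ × (297)⁴)] = 1.69×10¹⁰ m = 0.113 AU.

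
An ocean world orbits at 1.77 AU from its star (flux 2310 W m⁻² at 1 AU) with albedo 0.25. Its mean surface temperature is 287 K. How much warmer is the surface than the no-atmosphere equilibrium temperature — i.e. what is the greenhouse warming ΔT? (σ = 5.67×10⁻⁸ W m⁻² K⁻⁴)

ΔT ≈ 64.8 K

S = 2310/1.77² = 737.3 W m⁻².
T_eq = [S(1−A)/(4σ)]^(1/4) = [737.3×0.75/(4×5.67×10⁻⁸)]^(1/4) = 222.2 K.
ΔT = T_surf − T_eq = 287 − 222.2.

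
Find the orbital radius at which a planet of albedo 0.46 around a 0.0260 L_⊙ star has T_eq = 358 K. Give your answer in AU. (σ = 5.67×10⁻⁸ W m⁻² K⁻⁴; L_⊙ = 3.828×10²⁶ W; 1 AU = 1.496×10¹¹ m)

L = 0.0260 × 3.828×10²⁶ = 9.95×10²⁴ W.
From T_eq⁴ = L(1−A)/(16πσd²): d = √[L(1−A)/(16πσT_eq⁴)].
d = √[9.95×10²⁴ × 0.54 / (16π × 5.67×10⁻⁸ × (358)⁴)] = 1.07×10¹⁰ m = 0.0716 AU.

d ≈ 0.0716 AU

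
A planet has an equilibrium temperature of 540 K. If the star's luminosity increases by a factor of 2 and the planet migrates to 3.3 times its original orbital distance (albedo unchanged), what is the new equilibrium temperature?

T_eq ∝ L^(1/4) · d^(−1/2).
T′ = 540 × 2^(1/4) / 3.3^(1/2) = 354 K.

T_eq ≈ 354 K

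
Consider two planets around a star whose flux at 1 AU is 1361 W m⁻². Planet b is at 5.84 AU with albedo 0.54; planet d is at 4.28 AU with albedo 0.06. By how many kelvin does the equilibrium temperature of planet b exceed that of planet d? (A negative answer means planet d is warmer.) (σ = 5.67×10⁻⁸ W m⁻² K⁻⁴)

ΔT ≈ -37.6 K

T_eq = [S₀(1−A)/(4σd²)]^(1/4), so T ∝ (1−A)^(1/4) / √d.
T₁ = [1361×0.46/(4×5.67×10⁻⁸×5.84²)]^(1/4) = 94.85 K.
T₂ = [1361×0.94/(4×5.67×10⁻⁸×4.28²)]^(1/4) = 132.47 K.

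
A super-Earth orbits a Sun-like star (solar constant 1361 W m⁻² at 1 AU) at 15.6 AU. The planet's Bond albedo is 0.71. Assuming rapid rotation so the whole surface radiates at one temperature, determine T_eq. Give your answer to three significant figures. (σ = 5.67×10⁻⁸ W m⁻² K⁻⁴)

Flux at 15.6 AU: S = 1361/15.6² = 5.59 W m⁻².
Energy balance: absorbed = emitted ⇒ πR²·S(1−A) = 4πR²·σT_eq⁴, so T_eq⁴ = S(1−A)/(4σ).
T_eq = [5.59 × 0.29 / (4 × 5.67×10⁻⁸)]^(1/4) = (7.15×10⁶)^(1/4) = 51.7 K.

T_eq ≈ 51.7 K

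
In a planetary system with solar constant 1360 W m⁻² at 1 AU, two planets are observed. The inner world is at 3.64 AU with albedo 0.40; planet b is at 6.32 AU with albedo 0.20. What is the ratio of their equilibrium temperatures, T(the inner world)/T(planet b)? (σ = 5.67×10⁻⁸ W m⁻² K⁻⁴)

T_eq = [S₀(1−A)/(4σd²)]^(1/4), so T ∝ (1−A)^(1/4) / √d.
T₁ = [1360×0.60/(4×5.67×10⁻⁸×3.64²)]^(1/4) = 128.37 K.
T₂ = [1360×0.80/(4×5.67×10⁻⁸×6.32²)]^(1/4) = 104.69 K.

T₁/T₂ ≈ 1.226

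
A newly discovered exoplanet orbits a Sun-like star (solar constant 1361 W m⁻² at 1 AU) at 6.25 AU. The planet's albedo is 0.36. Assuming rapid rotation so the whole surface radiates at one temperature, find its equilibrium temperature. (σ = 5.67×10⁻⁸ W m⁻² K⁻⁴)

Flux at 6.25 AU: S = 1361/6.25² = 34.8 W m⁻².
Energy balance: absorbed = emitted ⇒ πR²·S(1−A) = 4πR²·σT_eq⁴, so T_eq⁴ = S(1−A)/(4σ).
T_eq = [34.8 × 0.64 / (4 × 5.67×10⁻⁸)]^(1/4) = (9.83×10⁷)^(1/4) = 99.6 K.

T_eq ≈ 99.6 K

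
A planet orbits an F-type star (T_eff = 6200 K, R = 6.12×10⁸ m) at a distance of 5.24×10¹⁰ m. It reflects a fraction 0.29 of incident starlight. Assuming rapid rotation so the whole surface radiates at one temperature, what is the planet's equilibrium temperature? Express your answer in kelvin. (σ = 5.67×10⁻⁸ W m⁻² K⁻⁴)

L = 4πR_⋆²σT_⋆⁴ = 4π(6.12×10⁸)² × 5.67×10⁻⁸ × (6200)⁴ = 3.94×10²⁶ W.
S = L/(4πd²) = 1.14×10⁴ W m⁻².
Energy balance: absorbed = emitted ⇒ πR²·S(1−A) = 4πR²·σT_eq⁴, so T_eq⁴ = S(1−A)/(4σ).
T_eq = [1.14×10⁴ × 0.71 / (4 × 5.67×10⁻⁸)]^(1/4) = (3.58×10¹⁰)^(1/4) = 435 K.

T_eq ≈ 435 K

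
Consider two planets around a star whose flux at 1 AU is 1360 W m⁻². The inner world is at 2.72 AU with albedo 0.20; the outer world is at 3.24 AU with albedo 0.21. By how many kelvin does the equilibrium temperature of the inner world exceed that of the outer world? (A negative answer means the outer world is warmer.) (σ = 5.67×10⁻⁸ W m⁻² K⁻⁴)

ΔT ≈ 13.8 K

T_eq = [S₀(1−A)/(4σd²)]^(1/4), so T ∝ (1−A)^(1/4) / √d.
T₁ = [1360×0.80/(4×5.67×10⁻⁸×2.72²)]^(1/4) = 159.57 K.
T₂ = [1360×0.79/(4×5.67×10⁻⁸×3.24²)]^(1/4) = 145.75 K.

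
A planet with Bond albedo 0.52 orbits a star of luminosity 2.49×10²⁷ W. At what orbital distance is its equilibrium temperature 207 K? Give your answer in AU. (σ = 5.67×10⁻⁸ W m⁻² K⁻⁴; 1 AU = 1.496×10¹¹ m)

From T_eq⁴ = L(1−A)/(16πσd²): d = √[L(1−A)/(16πσT_eq⁴)].
d = √[2.49×10²⁷ × 0.48 / (16π × 5.67×10⁻⁸ × (207)⁴)] = 4.78×10¹¹ m = 3.19 AU.

d ≈ 3.19 AU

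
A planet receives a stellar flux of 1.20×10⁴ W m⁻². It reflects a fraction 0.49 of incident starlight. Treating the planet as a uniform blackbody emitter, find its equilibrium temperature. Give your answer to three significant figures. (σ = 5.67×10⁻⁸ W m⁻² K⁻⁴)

Energy balance: absorbed = emitted ⇒ πR²·S(1−A) = 4πR²·σT_eq⁴, so T_eq⁴ = S(1−A)/(4σ).
T_eq = [1.20×10⁴ × 0.51 / (4 × 5.67×10⁻⁸)]^(1/4) = (2.70×10¹⁰)^(1/4) = 405 K.

T_eq ≈ 405 K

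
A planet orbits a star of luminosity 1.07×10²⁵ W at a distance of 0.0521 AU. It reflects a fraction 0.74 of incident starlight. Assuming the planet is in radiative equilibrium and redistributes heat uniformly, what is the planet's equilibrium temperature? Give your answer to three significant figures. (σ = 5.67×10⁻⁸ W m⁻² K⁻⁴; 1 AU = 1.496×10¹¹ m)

d = 0.0521 AU = 7.79×10⁹ m.
Flux: S = L/(4πd²) = 1.07×10²⁵/(4π×(7.79×10⁹)²) = 1.40×10⁴ W m⁻².
Energy balance: absorbed = emitted ⇒ πR²·S(1−A) = 4πR²·σT_eq⁴, so T_eq⁴ = S(1−A)/(4σ).
T_eq = [1.40×10⁴ × 0.26 / (4 × 5.67×10⁻⁸)]^(1/4) = (1.61×10¹⁰)^(1/4) = 356 K.

T_eq ≈ 356 K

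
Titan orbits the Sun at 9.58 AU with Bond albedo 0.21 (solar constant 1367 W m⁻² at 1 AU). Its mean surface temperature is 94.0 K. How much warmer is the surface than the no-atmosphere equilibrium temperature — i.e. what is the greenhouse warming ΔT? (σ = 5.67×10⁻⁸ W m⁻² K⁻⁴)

S = 1367/9.58² = 14.89 W m⁻².
T_eq = [S(1−A)/(4σ)]^(1/4) = [14.89×0.79/(4×5.67×10⁻⁸)]^(1/4) = 84.9 K.
ΔT = T_surf − T_eq = 94 − 84.9.

ΔT ≈ 9.1 K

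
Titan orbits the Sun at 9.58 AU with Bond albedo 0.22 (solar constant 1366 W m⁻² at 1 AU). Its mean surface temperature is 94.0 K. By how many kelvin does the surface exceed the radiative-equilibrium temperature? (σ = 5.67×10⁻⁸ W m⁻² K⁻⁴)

S = 1366/9.58² = 14.88 W m⁻².
T_eq = [S(1−A)/(4σ)]^(1/4) = [14.88×0.78/(4×5.67×10⁻⁸)]^(1/4) = 84.6 K.
ΔT = T_surf − T_eq = 94 − 84.6.

ΔT ≈ 9.4 K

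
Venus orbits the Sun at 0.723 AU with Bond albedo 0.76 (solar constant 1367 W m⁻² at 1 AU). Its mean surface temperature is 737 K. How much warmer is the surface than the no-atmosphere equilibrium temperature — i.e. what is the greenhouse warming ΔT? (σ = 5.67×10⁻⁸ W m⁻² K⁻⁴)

ΔT ≈ 507.6 K

S = 1367/0.723² = 2615 W m⁻².
T_eq = [S(1−A)/(4σ)]^(1/4) = [2615×0.24/(4×5.67×10⁻⁸)]^(1/4) = 229.4 K.
ΔT = T_surf − T_eq = 737 − 229.4.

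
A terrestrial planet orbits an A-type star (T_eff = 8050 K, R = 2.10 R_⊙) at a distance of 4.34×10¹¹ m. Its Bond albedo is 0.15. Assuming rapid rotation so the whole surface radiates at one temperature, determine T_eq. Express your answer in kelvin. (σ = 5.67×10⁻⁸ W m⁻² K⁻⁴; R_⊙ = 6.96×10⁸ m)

T_eq ≈ 317 K

R_⋆ = 2.10 × 6.96×10⁸ = 1.46×10⁹ m.
L = 4πR_⋆²σT_⋆⁴ = 4π(1.46×10⁹)² × 5.67×10⁻⁸ × (8050)⁴ = 6.39×10²⁷ W.
S = L/(4πd²) = 2700 W m⁻².
Energy balance: absorbed = emitted ⇒ πR²·S(1−A) = 4πR²·σT_eq⁴, so T_eq⁴ = S(1−A)/(4σ).
T_eq = [2700 × 0.85 / (4 × 5.67×10⁻⁸)]^(1/4) = (1.01×10¹⁰)^(1/4) = 317 K.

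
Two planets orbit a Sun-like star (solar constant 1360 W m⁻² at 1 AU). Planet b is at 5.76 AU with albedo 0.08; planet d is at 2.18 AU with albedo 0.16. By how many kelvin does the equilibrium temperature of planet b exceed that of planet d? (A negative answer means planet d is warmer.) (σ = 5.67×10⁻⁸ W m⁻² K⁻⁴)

ΔT ≈ -66.9 K

T_eq = [S₀(1−A)/(4σd²)]^(1/4), so T ∝ (1−A)^(1/4) / √d.
T₁ = [1360×0.92/(4×5.67×10⁻⁸×5.76²)]^(1/4) = 113.56 K.
T₂ = [1360×0.84/(4×5.67×10⁻⁸×2.18²)]^(1/4) = 180.43 K.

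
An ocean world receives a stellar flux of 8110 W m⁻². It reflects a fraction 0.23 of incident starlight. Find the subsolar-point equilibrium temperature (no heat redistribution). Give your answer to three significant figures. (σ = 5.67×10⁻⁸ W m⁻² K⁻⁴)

T_ss ≈ 576 K

At the subsolar point the surface absorbs S(1−A) and emits σT⁴ per unit area — no factor of 4, since only the local patch is in balance.
T = [8110 × 0.77 / 5.67×10⁻⁸]^(1/4) = (1.10×10¹¹)^(1/4) = 576 K.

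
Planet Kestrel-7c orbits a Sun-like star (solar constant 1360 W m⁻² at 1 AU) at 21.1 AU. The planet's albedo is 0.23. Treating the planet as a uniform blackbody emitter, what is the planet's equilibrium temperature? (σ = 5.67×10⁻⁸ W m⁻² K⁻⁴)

T_eq ≈ 56.7 K

Flux at 21.1 AU: S = 1360/21.1² = 3.05 W m⁻².
Energy balance: absorbed = emitted ⇒ πR²·S(1−A) = 4πR²·σT_eq⁴, so T_eq⁴ = S(1−A)/(4σ).
T_eq = [3.05 × 0.77 / (4 × 5.67×10⁻⁸)]^(1/4) = (1.04×10⁷)^(1/4) = 56.7 K.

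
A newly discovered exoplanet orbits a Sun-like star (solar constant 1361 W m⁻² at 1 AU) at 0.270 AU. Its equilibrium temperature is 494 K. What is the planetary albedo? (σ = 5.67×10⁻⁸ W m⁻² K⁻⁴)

A ≈ 0.28

Flux at 0.270 AU: S = 1361/0.270² = 1.87×10⁴ W m⁻².
From T_eq⁴ = S(1−A)/(4σ): 1−A = 4σT_eq⁴/S.
1−A = 4 × 5.67×10⁻⁸ × (494)⁴ / 1.87×10⁴ = 0.723.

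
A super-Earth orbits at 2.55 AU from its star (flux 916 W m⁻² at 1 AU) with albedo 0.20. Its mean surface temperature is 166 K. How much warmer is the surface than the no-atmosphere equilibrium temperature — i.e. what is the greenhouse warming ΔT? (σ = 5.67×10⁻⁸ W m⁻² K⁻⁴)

ΔT ≈ 16.7 K

S = 916/2.55² = 140.9 W m⁻².
T_eq = [S(1−A)/(4σ)]^(1/4) = [140.9×0.80/(4×5.67×10⁻⁸)]^(1/4) = 149.3 K.
ΔT = T_surf − T_eq = 166 − 149.3.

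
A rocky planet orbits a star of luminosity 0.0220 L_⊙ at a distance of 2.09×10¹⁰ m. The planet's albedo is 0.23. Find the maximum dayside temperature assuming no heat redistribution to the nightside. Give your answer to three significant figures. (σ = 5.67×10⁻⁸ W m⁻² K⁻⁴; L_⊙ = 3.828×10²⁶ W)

L = 0.0220 × 3.828×10²⁶ = 8.42×10²⁴ W.
Flux: S = L/(4πd²) = 8.42×10²⁴/(4π×(2.09×10¹⁰)²) = 1530 W m⁻².
With no redistribution each surface element balances locally: S(1−A) = σT⁴.
T = [1530 × 0.77 / 5.67×10⁻⁸]^(1/4) = (2.08×10¹⁰)^(1/4) = 380 K.

T_ss ≈ 380 K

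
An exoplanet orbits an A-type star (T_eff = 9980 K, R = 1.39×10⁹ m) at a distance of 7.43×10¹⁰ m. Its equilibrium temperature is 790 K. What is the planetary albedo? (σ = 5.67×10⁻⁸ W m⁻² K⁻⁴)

L = 4πR_⋆²σT_⋆⁴ = 4π(1.39×10⁹)² × 5.67×10⁻⁸ × (9980)⁴ = 1.37×10²⁸ W.
S = L/(4πd²) = 1.97×10⁵ W m⁻².
From T_eq⁴ = S(1−A)/(4σ): 1−A = 4σT_eq⁴/S.
1−A = 4 × 5.67×10⁻⁸ × (790)⁴ / 1.97×10⁵ = 0.449.

A ≈ 0.55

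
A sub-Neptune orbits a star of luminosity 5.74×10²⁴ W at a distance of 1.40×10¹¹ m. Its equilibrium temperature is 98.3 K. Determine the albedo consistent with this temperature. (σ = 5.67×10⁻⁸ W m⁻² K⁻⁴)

A ≈ 0.09

Flux: S = L/(4πd²) = 5.74×10²⁴/(4π×(1.40×10¹¹)²) = 23.3 W m⁻².
From T_eq⁴ = S(1−A)/(4σ): 1−A = 4σT_eq⁴/S.
1−A = 4 × 5.67×10⁻⁸ × (98.3)⁴ / 23.3 = 0.909.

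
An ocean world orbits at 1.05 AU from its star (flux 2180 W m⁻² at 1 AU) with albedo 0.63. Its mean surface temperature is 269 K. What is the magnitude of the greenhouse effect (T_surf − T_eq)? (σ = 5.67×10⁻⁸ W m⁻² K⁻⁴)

S = 2180/1.05² = 1977 W m⁻².
T_eq = [S(1−A)/(4σ)]^(1/4) = [1977×0.37/(4×5.67×10⁻⁸)]^(1/4) = 238.3 K.
ΔT = T_surf − T_eq = 269 − 238.3.

ΔT ≈ 30.7 K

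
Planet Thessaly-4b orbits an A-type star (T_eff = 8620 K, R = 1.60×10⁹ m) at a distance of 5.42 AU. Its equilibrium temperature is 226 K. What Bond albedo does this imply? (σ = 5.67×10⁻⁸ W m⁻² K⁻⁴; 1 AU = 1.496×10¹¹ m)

d = 5.42 AU = 8.11×10¹¹ m.
L = 4πR_⋆²σT_⋆⁴ = 4π(1.60×10⁹)² × 5.67×10⁻⁸ × (8620)⁴ = 1.01×10²⁸ W.
S = L/(4πd²) = 1220 W m⁻².
From T_eq⁴ = S(1−A)/(4σ): 1−A = 4σT_eq⁴/S.
1−A = 4 × 5.67×10⁻⁸ × (226)⁴ / 1220 = 0.485.

A ≈ 0.51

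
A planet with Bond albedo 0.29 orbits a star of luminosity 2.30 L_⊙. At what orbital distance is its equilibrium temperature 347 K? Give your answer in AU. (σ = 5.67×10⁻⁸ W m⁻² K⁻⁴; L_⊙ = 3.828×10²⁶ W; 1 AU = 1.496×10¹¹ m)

d ≈ 0.822 AU

L = 2.30 × 3.828×10²⁶ = 8.80×10²⁶ W.
From T_eq⁴ = L(1−A)/(16πσd²): d = √[L(1−A)/(16πσT_eq⁴)].
d = √[8.80×10²⁶ × 0.71 / (16π × 5.67×10⁻⁸ × (347)⁴)] = 1.23×10¹¹ m = 0.822 AU.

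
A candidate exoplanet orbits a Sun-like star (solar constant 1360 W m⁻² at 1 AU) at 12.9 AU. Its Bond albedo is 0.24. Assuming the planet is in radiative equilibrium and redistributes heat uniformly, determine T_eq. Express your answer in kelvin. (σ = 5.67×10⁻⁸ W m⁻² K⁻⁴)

T_eq ≈ 72.3 K

Flux at 12.9 AU: S = 1360/12.9² = 8.17 W m⁻².
Energy balance: absorbed = emitted ⇒ πR²·S(1−A) = 4πR²·σT_eq⁴, so T_eq⁴ = S(1−A)/(4σ).
T_eq = [8.17 × 0.76 / (4 × 5.67×10⁻⁸)]^(1/4) = (2.74×10⁷)^(1/4) = 72.3 K.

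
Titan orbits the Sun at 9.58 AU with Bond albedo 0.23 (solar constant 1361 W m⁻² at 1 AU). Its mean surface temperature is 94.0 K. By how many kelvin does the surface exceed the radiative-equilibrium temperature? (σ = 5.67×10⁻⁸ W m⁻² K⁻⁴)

S = 1361/9.58² = 14.83 W m⁻².
T_eq = [S(1−A)/(4σ)]^(1/4) = [14.83×0.77/(4×5.67×10⁻⁸)]^(1/4) = 84.2 K.
ΔT = T_surf − T_eq = 94 − 84.2.

ΔT ≈ 9.8 K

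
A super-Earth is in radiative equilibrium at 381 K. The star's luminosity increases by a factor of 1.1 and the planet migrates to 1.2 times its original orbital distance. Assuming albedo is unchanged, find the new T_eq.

T_eq ∝ L^(1/4) · d^(−1/2).
T′ = 381 × 1.1^(1/4) / 1.2^(1/2) = 356 K.

T_eq ≈ 356 K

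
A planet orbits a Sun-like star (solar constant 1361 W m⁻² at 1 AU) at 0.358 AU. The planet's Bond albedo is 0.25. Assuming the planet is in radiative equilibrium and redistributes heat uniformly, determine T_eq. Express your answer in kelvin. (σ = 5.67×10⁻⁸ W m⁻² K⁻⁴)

T_eq ≈ 433 K

Flux at 0.358 AU: S = 1361/0.358² = 1.06×10⁴ W m⁻².
Energy balance: absorbed = emitted ⇒ πR²·S(1−A) = 4πR²·σT_eq⁴, so T_eq⁴ = S(1−A)/(4σ).
T_eq = [1.06×10⁴ × 0.75 / (4 × 5.67×10⁻⁸)]^(1/4) = (3.51×10¹⁰)^(1/4) = 433 K.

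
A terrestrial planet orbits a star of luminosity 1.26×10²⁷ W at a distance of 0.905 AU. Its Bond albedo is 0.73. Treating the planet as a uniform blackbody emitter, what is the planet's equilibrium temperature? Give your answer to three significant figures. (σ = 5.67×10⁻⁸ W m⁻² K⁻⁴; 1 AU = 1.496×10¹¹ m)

d = 0.905 AU = 1.35×10¹¹ m.
Flux: S = L/(4πd²) = 1.26×10²⁷/(4π×(1.35×10¹¹)²) = 5470 W m⁻².
Energy balance: absorbed = emitted ⇒ πR²·S(1−A) = 4πR²·σT_eq⁴, so T_eq⁴ = S(1−A)/(4σ).
T_eq = [5470 × 0.27 / (4 × 5.67×10⁻⁸)]^(1/4) = (6.51×10⁹)^(1/4) = 284 K.

T_eq ≈ 284 K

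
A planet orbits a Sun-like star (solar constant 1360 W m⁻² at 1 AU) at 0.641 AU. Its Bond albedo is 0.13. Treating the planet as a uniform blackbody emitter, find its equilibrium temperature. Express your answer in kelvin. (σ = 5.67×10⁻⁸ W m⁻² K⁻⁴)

T_eq ≈ 336 K

Flux at 0.641 AU: S = 1360/0.641² = 3310 W m⁻².
Energy balance: absorbed = emitted ⇒ πR²·S(1−A) = 4πR²·σT_eq⁴, so T_eq⁴ = S(1−A)/(4σ).
T_eq = [3310 × 0.87 / (4 × 5.67×10⁻⁸)]^(1/4) = (1.27×10¹⁰)^(1/4) = 336 K.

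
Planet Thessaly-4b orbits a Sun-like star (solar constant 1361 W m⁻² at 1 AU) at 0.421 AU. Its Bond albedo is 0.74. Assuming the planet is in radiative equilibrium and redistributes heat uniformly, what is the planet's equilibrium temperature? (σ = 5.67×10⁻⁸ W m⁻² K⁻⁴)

Flux at 0.421 AU: S = 1361/0.421² = 7680 W m⁻².
Energy balance: absorbed = emitted ⇒ πR²·S(1−A) = 4πR²·σT_eq⁴, so T_eq⁴ = S(1−A)/(4σ).
T_eq = [7680 × 0.26 / (4 × 5.67×10⁻⁸)]^(1/4) = (8.80×10⁹)^(1/4) = 306 K.

T_eq ≈ 306 K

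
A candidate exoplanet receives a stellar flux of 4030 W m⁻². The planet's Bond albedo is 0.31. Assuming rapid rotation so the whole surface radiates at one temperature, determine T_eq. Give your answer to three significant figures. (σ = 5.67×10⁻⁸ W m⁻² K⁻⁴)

Energy balance: absorbed = emitted ⇒ πR²·S(1−A) = 4πR²·σT_eq⁴, so T_eq⁴ = S(1−A)/(4σ).
T_eq = [4030 × 0.69 / (4 × 5.67×10⁻⁸)]^(1/4) = (1.23×10¹⁰)^(1/4) = 333 K.

T_eq ≈ 333 K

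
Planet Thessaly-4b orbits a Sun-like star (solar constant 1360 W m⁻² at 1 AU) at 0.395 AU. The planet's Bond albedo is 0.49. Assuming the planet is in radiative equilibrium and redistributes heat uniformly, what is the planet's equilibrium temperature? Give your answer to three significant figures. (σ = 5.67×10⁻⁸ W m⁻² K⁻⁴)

Flux at 0.395 AU: S = 1360/0.395² = 8720 W m⁻².
Energy balance: absorbed = emitted ⇒ πR²·S(1−A) = 4πR²·σT_eq⁴, so T_eq⁴ = S(1−A)/(4σ).
T_eq = [8720 × 0.51 / (4 × 5.67×10⁻⁸)]^(1/4) = (1.96×10¹⁰)^(1/4) = 374 K.

T_eq ≈ 374 K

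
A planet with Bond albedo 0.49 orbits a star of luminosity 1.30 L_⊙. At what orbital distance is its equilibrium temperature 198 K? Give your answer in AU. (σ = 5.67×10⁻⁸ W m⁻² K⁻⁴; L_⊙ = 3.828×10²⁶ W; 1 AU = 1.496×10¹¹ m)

d ≈ 1.61 AU

L = 1.30 × 3.828×10²⁶ = 4.98×10²⁶ W.
From T_eq⁴ = L(1−A)/(16πσd²): d = √[L(1−A)/(16πσT_eq⁴)].
d = √[4.98×10²⁶ × 0.51 / (16π × 5.67×10⁻⁸ × (198)⁴)] = 2.41×10¹¹ m = 1.61 AU.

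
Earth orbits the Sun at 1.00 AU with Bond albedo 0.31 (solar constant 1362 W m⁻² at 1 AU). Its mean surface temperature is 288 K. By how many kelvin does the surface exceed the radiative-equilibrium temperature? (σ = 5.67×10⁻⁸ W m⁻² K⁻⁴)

S = 1362/1.00² = 1362 W m⁻².
T_eq = [S(1−A)/(4σ)]^(1/4) = [1362×0.69/(4×5.67×10⁻⁸)]^(1/4) = 253.7 K.
ΔT = T_surf − T_eq = 288 − 253.7.

ΔT ≈ 34.3 K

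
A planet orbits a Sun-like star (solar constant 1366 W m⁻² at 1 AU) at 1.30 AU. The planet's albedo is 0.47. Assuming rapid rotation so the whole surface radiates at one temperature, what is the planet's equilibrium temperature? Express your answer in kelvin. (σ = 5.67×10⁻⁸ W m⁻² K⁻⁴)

T_eq ≈ 208 K

Flux at 1.30 AU: S = 1366/1.30² = 808 W m⁻².
Energy balance: absorbed = emitted ⇒ πR²·S(1−A) = 4πR²·σT_eq⁴, so T_eq⁴ = S(1−A)/(4σ).
T_eq = [808 × 0.53 / (4 × 5.67×10⁻⁸)]^(1/4) = (1.89×10⁹)^(1/4) = 208 K.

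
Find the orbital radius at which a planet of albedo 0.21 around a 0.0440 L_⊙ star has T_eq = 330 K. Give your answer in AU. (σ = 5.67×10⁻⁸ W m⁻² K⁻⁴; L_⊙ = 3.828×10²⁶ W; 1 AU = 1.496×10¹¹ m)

d ≈ 0.133 AU

L = 0.0440 × 3.828×10²⁶ = 1.68×10²⁵ W.
From T_eq⁴ = L(1−A)/(16πσd²): d = √[L(1−A)/(16πσT_eq⁴)].
d = √[1.68×10²⁵ × 0.79 / (16π × 5.67×10⁻⁸ × (330)⁴)] = 1.98×10¹⁰ m = 0.133 AU.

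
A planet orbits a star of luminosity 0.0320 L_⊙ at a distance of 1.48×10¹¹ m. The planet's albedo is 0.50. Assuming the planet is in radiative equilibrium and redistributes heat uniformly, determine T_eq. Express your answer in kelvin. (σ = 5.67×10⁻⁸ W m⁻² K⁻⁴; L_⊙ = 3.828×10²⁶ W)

L = 0.0320 × 3.828×10²⁶ = 1.22×10²⁵ W.
Flux: S = L/(4πd²) = 1.22×10²⁵/(4π×(1.48×10¹¹)²) = 44.5 W m⁻².
Energy balance: absorbed = emitted ⇒ πR²·S(1−A) = 4πR²·σT_eq⁴, so T_eq⁴ = S(1−A)/(4σ).
T_eq = [44.5 × 0.50 / (4 × 5.67×10⁻⁸)]^(1/4) = (9.81×10⁷)^(1/4) = 99.5 K.

T_eq ≈ 99.5 K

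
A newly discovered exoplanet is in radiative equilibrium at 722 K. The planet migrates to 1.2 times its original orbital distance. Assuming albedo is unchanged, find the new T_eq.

T_eq ∝ L^(1/4) · d^(−1/2).
T′ = 722 / 1.2^(1/2) = 659 K.

T_eq ≈ 659 K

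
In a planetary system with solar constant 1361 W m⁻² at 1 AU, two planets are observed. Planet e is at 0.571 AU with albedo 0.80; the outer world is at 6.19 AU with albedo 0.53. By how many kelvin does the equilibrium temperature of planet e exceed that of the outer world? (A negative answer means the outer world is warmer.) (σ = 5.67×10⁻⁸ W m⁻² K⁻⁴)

T_eq = [S₀(1−A)/(4σd²)]^(1/4), so T ∝ (1−A)^(1/4) / √d.
T₁ = [1361×0.20/(4×5.67×10⁻⁸×0.571²)]^(1/4) = 246.32 K.
T₂ = [1361×0.47/(4×5.67×10⁻⁸×6.19²)]^(1/4) = 92.63 K.

ΔT ≈ 153.7 K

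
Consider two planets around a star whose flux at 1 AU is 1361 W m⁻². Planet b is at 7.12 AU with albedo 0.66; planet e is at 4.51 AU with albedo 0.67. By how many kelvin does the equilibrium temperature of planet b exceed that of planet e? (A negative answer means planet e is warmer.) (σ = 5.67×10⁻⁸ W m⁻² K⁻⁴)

T_eq = [S₀(1−A)/(4σd²)]^(1/4), so T ∝ (1−A)^(1/4) / √d.
T₁ = [1361×0.34/(4×5.67×10⁻⁸×7.12²)]^(1/4) = 79.65 K.
T₂ = [1361×0.33/(4×5.67×10⁻⁸×4.51²)]^(1/4) = 99.33 K.

ΔT ≈ -19.7 K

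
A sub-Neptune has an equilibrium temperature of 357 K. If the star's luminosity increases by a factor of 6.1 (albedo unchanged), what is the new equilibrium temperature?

T_eq ≈ 561 K

T_eq ∝ L^(1/4) · d^(−1/2).
T′ = 357 × 6.1^(1/4) = 561 K.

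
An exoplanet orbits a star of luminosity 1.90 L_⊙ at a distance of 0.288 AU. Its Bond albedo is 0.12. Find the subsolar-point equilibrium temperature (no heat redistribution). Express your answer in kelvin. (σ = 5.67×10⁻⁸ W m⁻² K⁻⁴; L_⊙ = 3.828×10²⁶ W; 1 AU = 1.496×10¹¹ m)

d = 0.288 AU = 4.31×10¹⁰ m.
L = 1.90 × 3.828×10²⁶ = 7.27×10²⁶ W.
Flux: S = L/(4πd²) = 7.27×10²⁶/(4π×(4.31×10¹⁰)²) = 3.12×10⁴ W m⁻².
At the subsolar point the surface absorbs S(1−A) and emits σT⁴ per unit area — no factor of 4, since only the local patch is in balance.
T = [3.12×10⁴ × 0.88 / 5.67×10⁻⁸]^(1/4) = (4.84×10¹¹)^(1/4) = 834 K.

T_ss ≈ 834 K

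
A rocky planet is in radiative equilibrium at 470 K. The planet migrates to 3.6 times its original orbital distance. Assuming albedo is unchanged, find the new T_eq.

T_eq ∝ L^(1/4) · d^(−1/2).
T′ = 470 / 3.6^(1/2) = 248 K.

T_eq ≈ 248 K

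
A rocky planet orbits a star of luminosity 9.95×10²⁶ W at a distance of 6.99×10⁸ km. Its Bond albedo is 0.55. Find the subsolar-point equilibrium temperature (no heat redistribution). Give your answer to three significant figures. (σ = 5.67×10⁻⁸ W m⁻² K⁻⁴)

T_ss ≈ 189 K

d = 6.99×10⁸ km = 6.99×10¹¹ m.
Flux: S = L/(4πd²) = 9.95×10²⁶/(4π×(6.99×10¹¹)²) = 162 W m⁻².
At the subsolar point the surface absorbs S(1−A) and emits σT⁴ per unit area — no factor of 4, since only the local patch is in balance.
T = [162 × 0.45 / 5.67×10⁻⁸]^(1/4) = (1.29×10⁹)^(1/4) = 189 K.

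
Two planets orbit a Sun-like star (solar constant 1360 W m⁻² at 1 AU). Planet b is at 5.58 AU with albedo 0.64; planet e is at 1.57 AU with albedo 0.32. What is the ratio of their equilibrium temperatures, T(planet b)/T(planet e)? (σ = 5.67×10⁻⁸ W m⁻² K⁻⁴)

T₁/T₂ ≈ 0.452

T_eq = [S₀(1−A)/(4σd²)]^(1/4), so T ∝ (1−A)^(1/4) / √d.
T₁ = [1360×0.36/(4×5.67×10⁻⁸×5.58²)]^(1/4) = 91.25 K.
T₂ = [1360×0.68/(4×5.67×10⁻⁸×1.57²)]^(1/4) = 201.67 K.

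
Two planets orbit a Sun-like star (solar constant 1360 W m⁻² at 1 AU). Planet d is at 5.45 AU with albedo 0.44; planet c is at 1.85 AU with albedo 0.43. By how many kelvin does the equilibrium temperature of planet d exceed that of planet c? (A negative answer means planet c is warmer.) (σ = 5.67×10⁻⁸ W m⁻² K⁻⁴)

T_eq = [S₀(1−A)/(4σd²)]^(1/4), so T ∝ (1−A)^(1/4) / √d.
T₁ = [1360×0.56/(4×5.67×10⁻⁸×5.45²)]^(1/4) = 103.12 K.
T₂ = [1360×0.57/(4×5.67×10⁻⁸×1.85²)]^(1/4) = 177.77 K.

ΔT ≈ -74.7 K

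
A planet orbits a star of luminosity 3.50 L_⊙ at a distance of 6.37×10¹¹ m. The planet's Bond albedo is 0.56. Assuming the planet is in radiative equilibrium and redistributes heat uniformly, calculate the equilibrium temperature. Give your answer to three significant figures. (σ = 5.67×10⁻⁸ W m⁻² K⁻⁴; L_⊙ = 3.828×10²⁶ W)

T_eq ≈ 150 K

L = 3.50 × 3.828×10²⁶ = 1.34×10²⁷ W.
Flux: S = L/(4πd²) = 1.34×10²⁷/(4π×(6.37×10¹¹)²) = 263 W m⁻².
Energy balance: absorbed = emitted ⇒ πR²·S(1−A) = 4πR²·σT_eq⁴, so T_eq⁴ = S(1−A)/(4σ).
T_eq = [263 × 0.44 / (4 × 5.67×10⁻⁸)]^(1/4) = (5.10×10⁸)^(1/4) = 150 K.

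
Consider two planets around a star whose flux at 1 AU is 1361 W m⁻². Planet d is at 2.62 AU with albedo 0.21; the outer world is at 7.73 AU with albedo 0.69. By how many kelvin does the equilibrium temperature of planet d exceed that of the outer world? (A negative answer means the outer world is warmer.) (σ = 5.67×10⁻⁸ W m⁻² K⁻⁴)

T_eq = [S₀(1−A)/(4σd²)]^(1/4), so T ∝ (1−A)^(1/4) / √d.
T₁ = [1361×0.79/(4×5.67×10⁻⁸×2.62²)]^(1/4) = 162.11 K.
T₂ = [1361×0.31/(4×5.67×10⁻⁸×7.73²)]^(1/4) = 74.70 K.

ΔT ≈ 87.4 K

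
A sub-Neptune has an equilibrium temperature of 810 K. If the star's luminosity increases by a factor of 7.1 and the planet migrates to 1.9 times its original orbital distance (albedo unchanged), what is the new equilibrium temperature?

T_eq ∝ L^(1/4) · d^(−1/2).
T′ = 810 × 7.1^(1/4) / 1.9^(1/2) = 959 K.

T_eq ≈ 959 K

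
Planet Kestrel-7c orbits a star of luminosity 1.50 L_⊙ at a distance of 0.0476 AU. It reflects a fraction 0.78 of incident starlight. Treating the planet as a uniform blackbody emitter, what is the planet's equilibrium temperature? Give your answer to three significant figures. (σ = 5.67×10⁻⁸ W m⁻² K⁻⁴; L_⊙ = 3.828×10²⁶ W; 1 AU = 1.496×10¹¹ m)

d = 0.0476 AU = 7.12×10⁹ m.
L = 1.50 × 3.828×10²⁶ = 5.74×10²⁶ W.
Flux: S = L/(4πd²) = 5.74×10²⁶/(4π×(7.12×10⁹)²) = 9.01×10⁵ W m⁻².
Energy balance: absorbed = emitted ⇒ πR²·S(1−A) = 4πR²·σT_eq⁴, so T_eq⁴ = S(1−A)/(4σ).
T_eq = [9.01×10⁵ × 0.22 / (4 × 5.67×10⁻⁸)]^(1/4) = (8.74×10¹¹)^(1/4) = 967 K.

T_eq ≈ 967 K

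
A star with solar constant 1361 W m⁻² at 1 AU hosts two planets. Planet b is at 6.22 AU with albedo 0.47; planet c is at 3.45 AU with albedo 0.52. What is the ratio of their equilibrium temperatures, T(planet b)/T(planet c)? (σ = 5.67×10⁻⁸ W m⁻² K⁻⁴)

T_eq = [S₀(1−A)/(4σd²)]^(1/4), so T ∝ (1−A)^(1/4) / √d.
T₁ = [1361×0.53/(4×5.67×10⁻⁸×6.22²)]^(1/4) = 95.22 K.
T₂ = [1361×0.48/(4×5.67×10⁻⁸×3.45²)]^(1/4) = 124.73 K.

T₁/T₂ ≈ 0.763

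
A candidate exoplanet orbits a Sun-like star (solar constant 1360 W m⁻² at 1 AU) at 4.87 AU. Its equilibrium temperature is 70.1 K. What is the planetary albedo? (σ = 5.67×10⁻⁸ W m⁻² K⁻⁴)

Flux at 4.87 AU: S = 1360/4.87² = 57.3 W m⁻².
From T_eq⁴ = S(1−A)/(4σ): 1−A = 4σT_eq⁴/S.
1−A = 4 × 5.67×10⁻⁸ × (70.1)⁴ / 57.3 = 0.096.

A ≈ 0.90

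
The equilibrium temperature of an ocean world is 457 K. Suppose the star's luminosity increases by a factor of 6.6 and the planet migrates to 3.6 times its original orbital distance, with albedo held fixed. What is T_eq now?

T_eq ∝ L^(1/4) · d^(−1/2).
T′ = 457 × 6.6^(1/4) / 3.6^(1/2) = 386 K.

T_eq ≈ 386 K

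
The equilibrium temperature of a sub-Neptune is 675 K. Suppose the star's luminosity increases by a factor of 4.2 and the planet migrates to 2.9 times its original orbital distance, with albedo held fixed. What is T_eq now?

T_eq ∝ L^(1/4) · d^(−1/2).
T′ = 675 × 4.2^(1/4) / 2.9^(1/2) = 567 K.

T_eq ≈ 567 K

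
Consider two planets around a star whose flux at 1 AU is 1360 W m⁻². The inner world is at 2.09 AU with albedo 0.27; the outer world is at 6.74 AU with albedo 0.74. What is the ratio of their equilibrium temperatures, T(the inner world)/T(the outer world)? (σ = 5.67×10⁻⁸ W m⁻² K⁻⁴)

T₁/T₂ ≈ 2.325

T_eq = [S₀(1−A)/(4σd²)]^(1/4), so T ∝ (1−A)^(1/4) / √d.
T₁ = [1360×0.73/(4×5.67×10⁻⁸×2.09²)]^(1/4) = 177.92 K.
T₂ = [1360×0.26/(4×5.67×10⁻⁸×6.74²)]^(1/4) = 76.54 K.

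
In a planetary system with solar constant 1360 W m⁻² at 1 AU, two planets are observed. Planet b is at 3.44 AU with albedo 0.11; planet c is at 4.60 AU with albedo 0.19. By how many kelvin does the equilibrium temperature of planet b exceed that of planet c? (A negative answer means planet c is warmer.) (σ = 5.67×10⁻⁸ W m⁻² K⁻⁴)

T_eq = [S₀(1−A)/(4σd²)]^(1/4), so T ∝ (1−A)^(1/4) / √d.
T₁ = [1360×0.89/(4×5.67×10⁻⁸×3.44²)]^(1/4) = 145.73 K.
T₂ = [1360×0.81/(4×5.67×10⁻⁸×4.60²)]^(1/4) = 123.09 K.

ΔT ≈ 22.6 K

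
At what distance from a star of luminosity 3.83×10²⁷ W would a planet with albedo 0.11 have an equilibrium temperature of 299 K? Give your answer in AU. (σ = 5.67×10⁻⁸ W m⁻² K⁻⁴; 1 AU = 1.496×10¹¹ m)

d ≈ 2.59 AU

From T_eq⁴ = L(1−A)/(16πσd²): d = √[L(1−A)/(16πσT_eq⁴)].
d = √[3.83×10²⁷ × 0.89 / (16π × 5.67×10⁻⁸ × (299)⁴)] = 3.87×10¹¹ m = 2.59 AU.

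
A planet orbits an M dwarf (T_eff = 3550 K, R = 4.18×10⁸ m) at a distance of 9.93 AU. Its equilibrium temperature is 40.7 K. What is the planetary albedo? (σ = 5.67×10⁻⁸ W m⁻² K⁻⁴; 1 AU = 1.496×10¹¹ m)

d = 9.93 AU = 1.49×10¹² m.
L = 4πR_⋆²σT_⋆⁴ = 4π(4.18×10⁸)² × 5.67×10⁻⁸ × (3550)⁴ = 1.98×10²⁵ W.
S = L/(4πd²) = 0.713 W m⁻².
From T_eq⁴ = S(1−A)/(4σ): 1−A = 4σT_eq⁴/S.
1−A = 4 × 5.67×10⁻⁸ × (40.7)⁴ / 0.713 = 0.873.

A ≈ 0.13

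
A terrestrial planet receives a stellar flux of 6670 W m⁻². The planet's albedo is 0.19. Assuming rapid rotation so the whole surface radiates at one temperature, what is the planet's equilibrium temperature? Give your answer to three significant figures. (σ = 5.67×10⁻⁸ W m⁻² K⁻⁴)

Energy balance: absorbed = emitted ⇒ πR²·S(1−A) = 4πR²·σT_eq⁴, so T_eq⁴ = S(1−A)/(4σ).
T_eq = [6670 × 0.81 / (4 × 5.67×10⁻⁸)]^(1/4) = (2.38×10¹⁰)^(1/4) = 393 K.

T_eq ≈ 393 K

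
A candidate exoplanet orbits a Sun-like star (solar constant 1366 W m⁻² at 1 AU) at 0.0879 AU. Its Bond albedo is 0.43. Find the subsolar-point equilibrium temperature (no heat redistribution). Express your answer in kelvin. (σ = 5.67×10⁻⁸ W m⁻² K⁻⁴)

T_ss ≈ 1150 K

Flux at 0.0879 AU: S = 1366/0.0879² = 1.77×10⁵ W m⁻².
At the subsolar point the surface absorbs S(1−A) and emits σT⁴ per unit area — no factor of 4, since only the local patch is in balance.
T = [1.77×10⁵ × 0.57 / 5.67×10⁻⁸]^(1/4) = (1.78×10¹²)^(1/4) = 1150 K.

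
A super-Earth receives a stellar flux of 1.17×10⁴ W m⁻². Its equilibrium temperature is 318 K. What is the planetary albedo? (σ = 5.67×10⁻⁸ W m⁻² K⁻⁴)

From T_eq⁴ = S(1−A)/(4σ): 1−A = 4σT_eq⁴/S.
1−A = 4 × 5.67×10⁻⁸ × (318)⁴ / 1.17×10⁴ = 0.198.

A ≈ 0.80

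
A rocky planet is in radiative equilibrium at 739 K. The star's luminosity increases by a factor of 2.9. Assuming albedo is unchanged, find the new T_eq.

T_eq ∝ L^(1/4) · d^(−1/2).
T′ = 739 × 2.9^(1/4) = 964 K.

T_eq ≈ 964 K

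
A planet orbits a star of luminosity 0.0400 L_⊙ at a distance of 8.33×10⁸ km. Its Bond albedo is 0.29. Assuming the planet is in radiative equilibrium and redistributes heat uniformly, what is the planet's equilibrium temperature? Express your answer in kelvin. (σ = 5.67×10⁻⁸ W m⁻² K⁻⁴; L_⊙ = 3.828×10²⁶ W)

T_eq ≈ 48.4 K

d = 8.33×10⁸ km = 8.33×10¹¹ m.
L = 0.0400 × 3.828×10²⁶ = 1.53×10²⁵ W.
Flux: S = L/(4πd²) = 1.53×10²⁵/(4π×(8.33×10¹¹)²) = 1.76 W m⁻².
Energy balance: absorbed = emitted ⇒ πR²·S(1−A) = 4πR²·σT_eq⁴, so T_eq⁴ = S(1−A)/(4σ).
T_eq = [1.76 × 0.71 / (4 × 5.67×10⁻⁸)]^(1/4) = (5.50×10⁶)^(1/4) = 48.4 K.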